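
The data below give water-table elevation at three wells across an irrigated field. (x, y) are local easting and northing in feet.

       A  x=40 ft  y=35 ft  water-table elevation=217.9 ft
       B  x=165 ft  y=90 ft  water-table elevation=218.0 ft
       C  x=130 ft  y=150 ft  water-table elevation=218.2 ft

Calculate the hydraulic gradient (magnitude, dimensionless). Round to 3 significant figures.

Differences from A: to B (Δx, Δy, Δh) = (125, 55, +0.1); to C = (90, 115, +0.3).
Determinant of the coordinate differences = 125·115 − 90·55 = 9425.
∂h/∂x = [(+0.1)·115 − (+0.3)·55] / 9425 = -0.0005305
∂h/∂y = [125·(+0.3) − 90·(+0.1)] / 9425 = +0.003024
|∇h| = √(-0.0005305² + 0.003024²) = 0.00307

0.00307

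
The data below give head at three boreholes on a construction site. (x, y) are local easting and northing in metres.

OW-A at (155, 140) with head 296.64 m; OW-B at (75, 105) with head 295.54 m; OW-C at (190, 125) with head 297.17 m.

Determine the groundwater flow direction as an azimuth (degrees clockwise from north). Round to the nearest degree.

276°

Taking OW-A as reference: OW-B−OW-A = (-80, -35, -1.10); OW-C−OW-A = (35, -15, +0.53).
Determinant of the coordinate differences = (-80)·(-15) − 35·(-35) = 2425.
∂h/∂x = [(-1.10)·(-15) − (+0.53)·(-35)] / 2425 = +0.01445
∂h/∂y = [(-80)·(+0.53) − 35·(-1.10)] / 2425 = -0.001608
Flow direction (−∇h) has components (-0.01445 E, +0.001608 N).
Azimuth = atan2(E, N) = atan2(-0.01445, +0.001608) = 276.3° ≈ 276°.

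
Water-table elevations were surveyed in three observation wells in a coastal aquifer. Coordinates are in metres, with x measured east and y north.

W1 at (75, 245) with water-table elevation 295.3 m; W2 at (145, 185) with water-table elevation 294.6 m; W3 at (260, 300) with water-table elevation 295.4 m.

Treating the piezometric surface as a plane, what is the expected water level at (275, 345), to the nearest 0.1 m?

Taking W1 as reference: W2−W1 = (70, -60, -0.7); W3−W1 = (185, 55, +0.1).
Solve a·Δx + b·Δy = Δh: det = 70·55 − 185·(-60) = 14950.
∂h/∂x = [(-0.7)·55 − (+0.1)·(-60)] / 14950 = -0.002174
∂h/∂y = [70·(+0.1) − 185·(-0.7)] / 14950 = +0.009130
h(275, 345) = 295.3 + (-0.002174)·(200) + (+0.009130)·(100) = 295.3 -0.435 +0.913 = 295.778 m.

295.8 m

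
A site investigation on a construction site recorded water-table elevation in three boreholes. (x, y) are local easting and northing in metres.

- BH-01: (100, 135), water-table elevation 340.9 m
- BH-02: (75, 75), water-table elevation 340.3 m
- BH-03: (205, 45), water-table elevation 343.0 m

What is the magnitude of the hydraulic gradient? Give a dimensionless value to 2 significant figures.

0.021

Three-point gradient (reference BH-01): Δ to BH-02 = (-25, -60, -0.6), Δ to BH-03 = (105, -90, +2.1).
∂h/∂x = +0.02105, ∂h/∂y = +0.001228 (det = 8550).
|∇h| = √(0.02105² + 0.001228²) = 0.02109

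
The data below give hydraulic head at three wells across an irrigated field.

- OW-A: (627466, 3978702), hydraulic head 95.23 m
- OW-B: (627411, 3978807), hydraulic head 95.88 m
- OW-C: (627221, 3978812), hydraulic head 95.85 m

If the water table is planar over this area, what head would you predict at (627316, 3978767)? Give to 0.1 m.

Differences from OW-A: to OW-B (Δx, Δy, Δh) = (-55, 105, +0.65); to OW-C = (-245, 110, +0.62).
Solve a·Δx + b·Δy = Δh: det = (-55)·110 − (-245)·105 = 19675.
∂h/∂x = [(+0.65)·110 − (+0.62)·105] / 19675 = +0.0003253
∂h/∂y = [(-55)·(+0.62) − (-245)·(+0.65)] / 19675 = +0.006361
h(627316, 3978767) = 95.23 + (+0.0003253)·(-150) + (+0.006361)·(65) = 95.23 -0.049 +0.413 = 95.595 m.

95.6 m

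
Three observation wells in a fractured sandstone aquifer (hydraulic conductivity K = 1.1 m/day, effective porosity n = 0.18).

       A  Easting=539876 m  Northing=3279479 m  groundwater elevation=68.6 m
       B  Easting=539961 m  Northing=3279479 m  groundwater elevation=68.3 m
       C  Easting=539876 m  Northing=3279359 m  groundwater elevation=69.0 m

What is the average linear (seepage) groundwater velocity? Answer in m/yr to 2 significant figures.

11 m/yr

∂h/∂x = (68.3 − 68.6) / (539961 − 539876) = -0.003529
∂h/∂y = (69.0 − 68.6) / (3279359 − 3279479) = -0.003333
|∇h| = √(-0.003529² + -0.003333²) = 0.004854
Seepage velocity v = K·i/n = 1.1 × 0.004854 / 0.18 = 0.02966 m/day = 10.83 m/yr.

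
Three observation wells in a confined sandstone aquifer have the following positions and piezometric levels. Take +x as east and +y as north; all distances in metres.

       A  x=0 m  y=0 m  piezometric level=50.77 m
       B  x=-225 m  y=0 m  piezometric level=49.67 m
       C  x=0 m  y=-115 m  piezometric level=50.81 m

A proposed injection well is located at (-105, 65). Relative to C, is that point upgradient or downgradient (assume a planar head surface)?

∂h/∂x = (49.67 − 50.77) / (-225 − 0) = +0.004889
∂h/∂y = (50.81 − 50.77) / (-115 − 0) = -0.0003478
Head at (-105, 65) = 50.77 + (+0.004889)·(-105) + (-0.0003478)·(65) = 50.23 m.
That is lower than the 50.81 m at C, so the point is downgradient.

downgradient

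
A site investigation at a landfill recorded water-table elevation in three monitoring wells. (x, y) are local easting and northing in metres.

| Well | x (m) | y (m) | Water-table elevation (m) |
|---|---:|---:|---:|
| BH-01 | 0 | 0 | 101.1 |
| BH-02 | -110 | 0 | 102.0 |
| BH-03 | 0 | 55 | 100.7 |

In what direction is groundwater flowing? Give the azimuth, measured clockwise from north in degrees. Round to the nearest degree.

∂h/∂x = (102.0 − 101.1) / (-110 − 0) = -0.008182
∂h/∂y = (100.7 − 101.1) / (55 − 0) = -0.007273
Flow direction (−∇h) has components (+0.008182 E, +0.007273 N).
Azimuth = atan2(E, N) = atan2(+0.008182, +0.007273) = 48.4° ≈ 048°.

048°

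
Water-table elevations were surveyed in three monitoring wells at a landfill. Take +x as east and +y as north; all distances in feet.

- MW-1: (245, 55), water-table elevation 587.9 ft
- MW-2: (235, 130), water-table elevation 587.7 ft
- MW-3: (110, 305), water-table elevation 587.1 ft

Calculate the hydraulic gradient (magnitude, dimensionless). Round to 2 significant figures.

0.0028

Taking MW-1 as reference: MW-2−MW-1 = (-10, 75, -0.2); MW-3−MW-1 = (-135, 250, -0.8).
Solve a·Δx + b·Δy = Δh: det = (-10)·250 − (-135)·75 = 7625.
∂h/∂x = [(-0.2)·250 − (-0.8)·75] / 7625 = +0.001311
∂h/∂y = [(-10)·(-0.8) − (-135)·(-0.2)] / 7625 = -0.002492
|∇h| = √(0.001311² + -0.002492²) = 0.002816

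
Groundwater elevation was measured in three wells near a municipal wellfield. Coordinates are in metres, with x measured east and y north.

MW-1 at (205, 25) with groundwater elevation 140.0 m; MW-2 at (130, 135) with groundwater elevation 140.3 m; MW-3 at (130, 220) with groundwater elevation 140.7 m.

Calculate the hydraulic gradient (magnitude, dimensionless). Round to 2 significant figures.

0.0055

Differences from MW-1: to MW-2 (Δx, Δy, Δh) = (-75, 110, +0.3); to MW-3 = (-75, 195, +0.7).
Determinant of the coordinate differences = (-75)·195 − (-75)·110 = -6375.
∂h/∂x = [(+0.3)·195 − (+0.7)·110] / -6375 = +0.002902
∂h/∂y = [(-75)·(+0.7) − (-75)·(+0.3)] / -6375 = +0.004706
|∇h| = √(0.002902² + 0.004706²) = 0.005529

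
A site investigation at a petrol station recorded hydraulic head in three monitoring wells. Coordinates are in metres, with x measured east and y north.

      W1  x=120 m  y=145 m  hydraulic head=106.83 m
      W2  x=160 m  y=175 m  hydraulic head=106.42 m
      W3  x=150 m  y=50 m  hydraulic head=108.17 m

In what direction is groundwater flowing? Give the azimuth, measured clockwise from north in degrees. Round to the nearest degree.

359°

Taking W1 as reference: W2−W1 = (40, 30, -0.41); W3−W1 = (30, -95, +1.34).
Determinant of the coordinate differences = 40·(-95) − 30·30 = -4700.
∂h/∂x = [(-0.41)·(-95) − (+1.34)·30] / -4700 = +0.0002660
∂h/∂y = [40·(+1.34) − 30·(-0.41)] / -4700 = -0.01402
Flow direction (−∇h) has components (-0.0002660 E, +0.01402 N).
Azimuth = atan2(E, N) = atan2(-0.0002660, +0.01402) = 358.9° ≈ 359°.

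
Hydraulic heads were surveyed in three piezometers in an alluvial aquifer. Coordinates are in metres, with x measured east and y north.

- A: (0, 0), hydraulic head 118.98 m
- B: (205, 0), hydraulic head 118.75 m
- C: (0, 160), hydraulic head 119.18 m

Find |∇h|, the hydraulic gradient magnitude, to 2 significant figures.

0.0017

∂h/∂x = (118.75 − 118.98) / (205 − 0) = -0.001122
∂h/∂y = (119.18 − 118.98) / (160 − 0) = +0.001250
|∇h| = √(-0.001122² + 0.001250²) = 0.00168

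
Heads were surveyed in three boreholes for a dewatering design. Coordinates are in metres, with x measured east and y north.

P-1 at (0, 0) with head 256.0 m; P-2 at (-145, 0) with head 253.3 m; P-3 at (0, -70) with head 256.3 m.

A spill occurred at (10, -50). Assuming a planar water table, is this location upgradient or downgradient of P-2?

upgradient

∂h/∂x = (253.3 − 256.0) / (-145 − 0) = +0.01862
∂h/∂y = (256.3 − 256.0) / (-70 − 0) = -0.004286
Head at (10, -50) = 256.0 + (+0.01862)·(10) + (-0.004286)·(-50) = 256.40 m.
That is higher than the 253.3 m at P-2, so the point is upgradient.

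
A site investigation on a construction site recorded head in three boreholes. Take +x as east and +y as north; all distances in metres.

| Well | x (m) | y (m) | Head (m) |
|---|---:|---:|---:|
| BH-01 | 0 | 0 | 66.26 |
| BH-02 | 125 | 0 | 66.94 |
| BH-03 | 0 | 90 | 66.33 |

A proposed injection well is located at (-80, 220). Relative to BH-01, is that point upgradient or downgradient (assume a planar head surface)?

∂h/∂x = (66.94 − 66.26) / (125 − 0) = +0.005440
∂h/∂y = (66.33 − 66.26) / (90 − 0) = +0.0007778
Head at (-80, 220) = 66.26 + (+0.005440)·(-80) + (+0.0007778)·(220) = 66.00 m.
That is lower than the 66.26 m at BH-01, so the point is downgradient.

downgradient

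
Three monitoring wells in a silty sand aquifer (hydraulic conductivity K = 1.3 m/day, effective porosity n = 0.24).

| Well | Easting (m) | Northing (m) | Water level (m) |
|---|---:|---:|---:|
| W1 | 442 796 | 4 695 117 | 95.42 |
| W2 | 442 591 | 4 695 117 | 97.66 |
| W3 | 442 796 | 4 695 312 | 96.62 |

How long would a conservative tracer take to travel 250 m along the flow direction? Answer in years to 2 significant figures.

10 years

∂h/∂x = (97.66 − 95.42) / (442591 − 442796) = -0.01093
∂h/∂y = (96.62 − 95.42) / (4695312 − 4695117) = +0.006154
|∇h| = √(-0.01093² + 0.006154²) = 0.01254
Seepage velocity v = K·i/n = 1.3 × 0.01254 / 0.24 = 0.06792 m/day.
t = 250 / 0.06792 = 3681 days = 10.1 years.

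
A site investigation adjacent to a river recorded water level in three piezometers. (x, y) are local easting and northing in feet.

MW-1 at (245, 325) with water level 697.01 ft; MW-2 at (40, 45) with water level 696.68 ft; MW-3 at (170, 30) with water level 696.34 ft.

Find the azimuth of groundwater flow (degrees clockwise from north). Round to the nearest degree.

Taking MW-1 as reference: MW-2−MW-1 = (-205, -280, -0.33); MW-3−MW-1 = (-75, -295, -0.67).
Solve a·Δx + b·Δy = Δh: det = (-205)·(-295) − (-75)·(-280) = 39475.
∂h/∂x = [(-0.33)·(-295) − (-0.67)·(-280)] / 39475 = -0.002286
∂h/∂y = [(-205)·(-0.67) − (-75)·(-0.33)] / 39475 = +0.002852
Flow direction (−∇h) has components (+0.002286 E, -0.002852 N).
Azimuth = atan2(E, N) = atan2(+0.002286, -0.002852) = 141.3° ≈ 141°.

141°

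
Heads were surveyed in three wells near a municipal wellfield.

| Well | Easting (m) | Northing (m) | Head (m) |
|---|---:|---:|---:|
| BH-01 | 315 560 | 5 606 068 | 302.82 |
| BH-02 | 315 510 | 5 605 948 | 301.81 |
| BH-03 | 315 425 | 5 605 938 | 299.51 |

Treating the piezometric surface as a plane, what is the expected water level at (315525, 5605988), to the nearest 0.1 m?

302.1 m

Taking BH-01 as reference: BH-02−BH-01 = (-50, -120, -1.01); BH-03−BH-01 = (-135, -130, -3.31).
Determinant of the coordinate differences = (-50)·(-130) − (-135)·(-120) = -9700.
∂h/∂x = [(-1.01)·(-130) − (-3.31)·(-120)] / -9700 = +0.02741
∂h/∂y = [(-50)·(-3.31) − (-135)·(-1.01)] / -9700 = -0.003005
h(315525, 5605988) = 302.82 + (+0.02741)·(-35) + (-0.003005)·(-80) = 302.82 -0.959 +0.240 = 302.101 m.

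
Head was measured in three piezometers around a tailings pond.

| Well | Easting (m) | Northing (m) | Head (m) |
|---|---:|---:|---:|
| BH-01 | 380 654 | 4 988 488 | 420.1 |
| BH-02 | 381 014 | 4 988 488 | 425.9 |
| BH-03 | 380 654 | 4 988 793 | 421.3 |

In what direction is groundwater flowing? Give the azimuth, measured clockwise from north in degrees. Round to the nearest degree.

∂h/∂x = (425.9 − 420.1) / (381014 − 380654) = +0.01611
∂h/∂y = (421.3 − 420.1) / (4988793 − 4988488) = +0.003934
Flow direction (−∇h) has components (-0.01611 E, -0.003934 N).
Azimuth = atan2(E, N) = atan2(-0.01611, -0.003934) = 256.3° ≈ 256°.

256°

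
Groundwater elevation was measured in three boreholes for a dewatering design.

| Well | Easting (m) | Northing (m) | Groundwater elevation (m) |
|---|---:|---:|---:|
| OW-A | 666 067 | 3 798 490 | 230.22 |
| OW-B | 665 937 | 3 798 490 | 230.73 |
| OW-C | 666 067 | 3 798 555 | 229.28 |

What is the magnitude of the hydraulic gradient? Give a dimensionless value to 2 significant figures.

0.015

∂h/∂x = (230.73 − 230.22) / (665937 − 666067) = -0.003923
∂h/∂y = (229.28 − 230.22) / (3798555 − 3798490) = -0.01446
|∇h| = √(-0.003923² + -0.01446²) = 0.01498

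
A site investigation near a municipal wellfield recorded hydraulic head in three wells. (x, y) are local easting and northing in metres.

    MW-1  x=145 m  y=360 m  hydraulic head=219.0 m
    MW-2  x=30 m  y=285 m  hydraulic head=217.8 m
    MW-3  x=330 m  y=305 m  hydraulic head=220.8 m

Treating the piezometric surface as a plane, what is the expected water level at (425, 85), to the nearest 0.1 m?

221.6 m

Three-point gradient (reference MW-1): Δ to MW-2 = (-115, -75, -1.2), Δ to MW-3 = (185, -55, +1.8).
∂h/∂x = +0.009950, ∂h/∂y = +0.0007426 (det = 20200).
h(425, 85) = 219.0 + (+0.009950)·(280) + (+0.0007426)·(-275) = 219.0 +2.786 -0.204 = 221.582 m.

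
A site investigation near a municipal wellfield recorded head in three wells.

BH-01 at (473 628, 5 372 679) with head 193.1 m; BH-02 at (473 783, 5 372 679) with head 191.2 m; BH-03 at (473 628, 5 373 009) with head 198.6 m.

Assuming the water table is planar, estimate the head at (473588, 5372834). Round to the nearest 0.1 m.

∂h/∂x = (191.2 − 193.1) / (473783 − 473628) = -0.01226
∂h/∂y = (198.6 − 193.1) / (5373009 − 5372679) = +0.01667
h(473588, 5372834) = 193.1 + (-0.01226)·(-40) + (+0.01667)·(155) = 193.1 +0.490 +2.583 = 196.174 m.

196.2 m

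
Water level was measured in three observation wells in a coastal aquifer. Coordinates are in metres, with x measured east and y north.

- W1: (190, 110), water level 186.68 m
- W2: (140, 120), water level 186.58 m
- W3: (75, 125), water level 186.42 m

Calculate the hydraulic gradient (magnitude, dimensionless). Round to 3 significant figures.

0.00465

Differences from W1: to W2 (Δx, Δy, Δh) = (-50, 10, -0.10); to W3 = (-115, 15, -0.26).
Solve a·Δx + b·Δy = Δh: det = (-50)·15 − (-115)·10 = 400.
∂h/∂x = [(-0.10)·15 − (-0.26)·10] / 400 = +0.002750
∂h/∂y = [(-50)·(-0.26) − (-115)·(-0.10)] / 400 = +0.003750
|∇h| = √(0.002750² + 0.003750²) = 0.00465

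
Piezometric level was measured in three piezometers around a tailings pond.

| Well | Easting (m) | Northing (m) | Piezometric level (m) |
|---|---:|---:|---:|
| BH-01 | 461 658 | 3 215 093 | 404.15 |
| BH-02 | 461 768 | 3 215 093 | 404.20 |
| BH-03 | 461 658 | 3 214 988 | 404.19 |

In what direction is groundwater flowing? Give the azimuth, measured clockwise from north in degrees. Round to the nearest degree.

310°

∂h/∂x = (404.20 − 404.15) / (461768 − 461658) = +0.0004545
∂h/∂y = (404.19 − 404.15) / (3214988 − 3215093) = -0.0003810
Flow direction (−∇h) has components (-0.0004545 E, +0.0003810 N).
Azimuth = atan2(E, N) = atan2(-0.0004545, +0.0003810) = 310.0° ≈ 310°.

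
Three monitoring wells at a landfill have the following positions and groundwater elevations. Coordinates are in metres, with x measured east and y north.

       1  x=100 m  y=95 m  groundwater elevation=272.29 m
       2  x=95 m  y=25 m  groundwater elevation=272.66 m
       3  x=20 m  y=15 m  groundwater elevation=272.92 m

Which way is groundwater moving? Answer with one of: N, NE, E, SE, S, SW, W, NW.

Taking 1 as reference: 2−1 = (-5, -70, +0.37); 3−1 = (-80, -80, +0.63).
Solve a·Δx + b·Δy = Δh: det = (-5)·(-80) − (-80)·(-70) = -5200.
∂h/∂x = [(+0.37)·(-80) − (+0.63)·(-70)] / -5200 = -0.002788
∂h/∂y = [(-5)·(+0.63) − (-80)·(+0.37)] / -5200 = -0.005087
Flow = −∇h = (+0.002788 east, +0.005087 north), which points northeast.

NE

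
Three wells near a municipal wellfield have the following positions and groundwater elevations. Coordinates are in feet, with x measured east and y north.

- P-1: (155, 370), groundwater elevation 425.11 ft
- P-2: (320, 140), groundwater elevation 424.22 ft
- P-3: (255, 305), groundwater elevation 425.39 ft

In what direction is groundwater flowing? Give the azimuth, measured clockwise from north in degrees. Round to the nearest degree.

222°

Differences from P-1: to P-2 (Δx, Δy, Δh) = (165, -230, -0.89); to P-3 = (100, -65, +0.28).
Solve a·Δx + b·Δy = Δh: det = 165·(-65) − 100·(-230) = 12275.
∂h/∂x = [(-0.89)·(-65) − (+0.28)·(-230)] / 12275 = +0.009959
∂h/∂y = [165·(+0.28) − 100·(-0.89)] / 12275 = +0.01101
Flow direction (−∇h) has components (-0.009959 E, -0.01101 N).
Azimuth = atan2(E, N) = atan2(-0.009959, -0.01101) = 222.1° ≈ 222°.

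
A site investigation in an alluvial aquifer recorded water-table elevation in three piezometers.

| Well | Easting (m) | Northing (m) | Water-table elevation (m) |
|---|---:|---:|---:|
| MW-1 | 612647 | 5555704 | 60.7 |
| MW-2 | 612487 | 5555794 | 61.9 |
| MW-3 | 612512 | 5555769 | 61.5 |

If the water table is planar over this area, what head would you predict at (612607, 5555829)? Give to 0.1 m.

Three-point gradient (reference MW-1): Δ to MW-2 = (-160, 90, +1.2), Δ to MW-3 = (-135, 65, +0.8).
∂h/∂x = +0.003429, ∂h/∂y = +0.01943 (det = 1750).
h(612607, 5555829) = 60.7 + (+0.003429)·(-40) + (+0.01943)·(125) = 60.7 -0.137 +2.429 = 62.991 m.

63.0 m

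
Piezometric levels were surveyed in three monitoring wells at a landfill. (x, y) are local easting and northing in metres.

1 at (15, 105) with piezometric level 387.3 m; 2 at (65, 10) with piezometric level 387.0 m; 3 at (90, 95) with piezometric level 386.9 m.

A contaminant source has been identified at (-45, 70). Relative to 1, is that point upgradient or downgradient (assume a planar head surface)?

Three-point gradient (reference 1): Δ to 2 = (50, -95, -0.3), Δ to 3 = (75, -10, -0.4).
∂h/∂x = -0.005283, ∂h/∂y = +0.0003774 (det = 6625).
Head at (-45, 70) = 387.3 + (-0.005283)·(-60) + (+0.0003774)·(-35) = 387.60 m.
That is higher than the 387.3 m at 1, so the point is upgradient.

upgradient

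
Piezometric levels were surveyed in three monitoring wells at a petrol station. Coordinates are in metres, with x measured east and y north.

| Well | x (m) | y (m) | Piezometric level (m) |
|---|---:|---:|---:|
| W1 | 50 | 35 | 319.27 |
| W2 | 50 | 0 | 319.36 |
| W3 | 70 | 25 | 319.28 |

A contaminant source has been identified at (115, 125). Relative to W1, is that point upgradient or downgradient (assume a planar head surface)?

With h = a·x + b·y + c and W1 as origin, the differences give:
  0·a + (-35)·b = +0.09
  20·a + (-10)·b = +0.01
Eliminate b (×(-10) and ×(-35), subtract): 700·a = -0.550 → a = ∂h/∂x = -0.0007857
Back-substitute: b = ∂h/∂y = -0.002571.
Head at (115, 125) = 319.27 + (-0.0007857)·(65) + (-0.002571)·(90) = 318.99 m.
That is lower than the 319.27 m at W1, so the point is downgradient.

downgradient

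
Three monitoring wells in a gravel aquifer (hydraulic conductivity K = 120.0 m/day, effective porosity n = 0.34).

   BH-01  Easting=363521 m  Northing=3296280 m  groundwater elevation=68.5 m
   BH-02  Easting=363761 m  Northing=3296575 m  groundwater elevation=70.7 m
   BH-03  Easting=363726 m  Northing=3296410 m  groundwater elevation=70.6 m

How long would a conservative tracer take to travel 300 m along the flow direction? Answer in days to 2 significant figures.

74 days

Differences from BH-01: to BH-02 (Δx, Δy, Δh) = (240, 295, +2.2); to BH-03 = (205, 130, +2.1).
Determinant of the coordinate differences = 240·130 − 205·295 = -29275.
∂h/∂x = [(+2.2)·130 − (+2.1)·295] / -29275 = +0.01139
∂h/∂y = [240·(+2.1) − 205·(+2.2)] / -29275 = -0.001810
|∇h| = √(0.01139² + -0.001810²) = 0.01153
Seepage velocity v = K·i/n = 120.0 × 0.01153 / 0.34 = 4.069 m/day.
t = 300 / 4.069 = 73.73 days.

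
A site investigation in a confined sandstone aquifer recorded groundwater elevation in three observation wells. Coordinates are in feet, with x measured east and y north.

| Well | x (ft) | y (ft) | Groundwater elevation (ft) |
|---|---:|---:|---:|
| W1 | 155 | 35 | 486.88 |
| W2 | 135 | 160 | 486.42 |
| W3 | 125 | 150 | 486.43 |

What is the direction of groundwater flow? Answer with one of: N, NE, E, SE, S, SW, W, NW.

NW

Taking W1 as reference: W2−W1 = (-20, 125, -0.46); W3−W1 = (-30, 115, -0.45).
Solve a·Δx + b·Δy = Δh: det = (-20)·115 − (-30)·125 = 1450.
∂h/∂x = [(-0.46)·115 − (-0.45)·125] / 1450 = +0.002310
∂h/∂y = [(-20)·(-0.45) − (-30)·(-0.46)] / 1450 = -0.003310
Flow = −∇h = (-0.002310 east, +0.003310 north), which points northwest.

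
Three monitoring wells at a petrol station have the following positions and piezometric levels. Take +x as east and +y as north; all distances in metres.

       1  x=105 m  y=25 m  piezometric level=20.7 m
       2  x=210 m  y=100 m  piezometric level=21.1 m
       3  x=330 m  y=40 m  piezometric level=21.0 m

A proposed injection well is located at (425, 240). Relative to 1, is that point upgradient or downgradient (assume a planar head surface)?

Three-point gradient (reference 1): Δ to 2 = (105, 75, +0.4), Δ to 3 = (225, 15, +0.3).
∂h/∂x = +0.001078, ∂h/∂y = +0.003824 (det = -15300).
Head at (425, 240) = 20.7 + (+0.001078)·(320) + (+0.003824)·(215) = 21.87 m.
That is higher than the 20.7 m at 1, so the point is upgradient.

upgradient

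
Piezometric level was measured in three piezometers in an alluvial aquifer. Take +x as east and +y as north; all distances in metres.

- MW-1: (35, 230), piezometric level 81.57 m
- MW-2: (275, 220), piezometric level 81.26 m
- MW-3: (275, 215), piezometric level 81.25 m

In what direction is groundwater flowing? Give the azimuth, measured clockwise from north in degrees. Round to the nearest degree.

149°

With h = a·x + b·y + c and MW-1 as origin, the differences give:
  240·a + (-10)·b = -0.31
  240·a + (-15)·b = -0.32
Eliminate b (×(-15) and ×(-10), subtract): -1200·a = 1.450 → a = ∂h/∂x = -0.001208
Back-substitute: b = ∂h/∂y = +0.002000.
Flow direction (−∇h) has components (+0.001208 E, -0.002000 N).
Azimuth = atan2(E, N) = atan2(+0.001208, -0.002000) = 148.9° ≈ 149°.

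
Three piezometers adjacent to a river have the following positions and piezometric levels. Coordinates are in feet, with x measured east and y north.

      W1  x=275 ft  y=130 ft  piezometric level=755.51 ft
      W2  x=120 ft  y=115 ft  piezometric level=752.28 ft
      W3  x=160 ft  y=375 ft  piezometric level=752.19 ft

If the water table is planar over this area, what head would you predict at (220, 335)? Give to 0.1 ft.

With h = a·x + b·y + c and W1 as origin, the differences give:
  (-155)·a + (-15)·b = -3.23
  (-115)·a + 245·b = -3.32
Eliminate b (×245 and ×(-15), subtract): -39700·a = -841.150 → a = ∂h/∂x = +0.02119
Back-substitute: b = ∂h/∂y = -0.003606.
h(220, 335) = 755.51 + (+0.02119)·(-55) + (-0.003606)·(205) = 755.51 -1.165 -0.739 = 753.605 ft.

753.6 ft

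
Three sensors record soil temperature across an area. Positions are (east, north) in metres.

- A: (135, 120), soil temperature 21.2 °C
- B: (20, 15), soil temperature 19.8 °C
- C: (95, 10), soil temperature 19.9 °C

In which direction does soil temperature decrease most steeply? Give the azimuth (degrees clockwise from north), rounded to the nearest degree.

Taking A as reference: B−A = (-115, -105, -1.4); C−A = (-40, -110, -1.3).
Solve a·Δx + b·Δy = ΔT: det = (-115)·(-110) − (-40)·(-105) = 8450.
∂T/∂x = [(-1.4)·(-110) − (-1.3)·(-105)] / 8450 = +0.002071
∂T/∂y = [(-115)·(-1.3) − (-40)·(-1.4)] / 8450 = +0.01107
Steepest decrease is along −∇f: components (-0.002071 E, -0.01107 N).
Azimuth = atan2(-0.002071, -0.01107) = 190.6° ≈ 191°.

191°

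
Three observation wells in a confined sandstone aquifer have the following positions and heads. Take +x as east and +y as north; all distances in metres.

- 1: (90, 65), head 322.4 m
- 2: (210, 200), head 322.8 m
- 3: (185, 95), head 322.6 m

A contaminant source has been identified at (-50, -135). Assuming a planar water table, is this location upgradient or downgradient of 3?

downgradient

Taking 1 as reference: 2−1 = (120, 135, +0.4); 3−1 = (95, 30, +0.2).
Determinant of the coordinate differences = 120·30 − 95·135 = -9225.
∂h/∂x = [(+0.4)·30 − (+0.2)·135] / -9225 = +0.001626
∂h/∂y = [120·(+0.2) − 95·(+0.4)] / -9225 = +0.001518
Head at (-50, -135) = 322.4 + (+0.001626)·(-140) + (+0.001518)·(-200) = 321.87 m.
That is lower than the 322.6 m at 3, so the point is downgradient.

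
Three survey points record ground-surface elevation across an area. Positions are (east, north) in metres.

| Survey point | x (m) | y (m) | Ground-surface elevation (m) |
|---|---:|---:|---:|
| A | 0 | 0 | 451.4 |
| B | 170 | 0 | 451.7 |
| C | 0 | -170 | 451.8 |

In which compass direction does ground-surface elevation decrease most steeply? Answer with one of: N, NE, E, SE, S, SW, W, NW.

NW

∂z/∂x = (451.7 − 451.4) / (170 − 0) = +0.001765
∂z/∂y = (451.8 − 451.4) / (-170 − 0) = -0.002353
Steepest decrease is along −∇f = (-0.001765 E, +0.002353 N) → northwest.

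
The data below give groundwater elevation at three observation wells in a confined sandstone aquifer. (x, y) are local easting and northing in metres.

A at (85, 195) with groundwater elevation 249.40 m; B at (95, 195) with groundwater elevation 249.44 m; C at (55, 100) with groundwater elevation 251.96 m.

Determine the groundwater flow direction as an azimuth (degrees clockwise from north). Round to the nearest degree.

Taking A as reference: B−A = (10, 0, +0.04); C−A = (-30, -95, +2.56).
Solve a·Δx + b·Δy = Δh: det = 10·(-95) − (-30)·0 = -950.
∂h/∂x = [(+0.04)·(-95) − (+2.56)·0] / -950 = +0.004000
∂h/∂y = [10·(+2.56) − (-30)·(+0.04)] / -950 = -0.02821
Flow direction (−∇h) has components (-0.004000 E, +0.02821 N).
Azimuth = atan2(E, N) = atan2(-0.004000, +0.02821) = 351.9° ≈ 352°.

352°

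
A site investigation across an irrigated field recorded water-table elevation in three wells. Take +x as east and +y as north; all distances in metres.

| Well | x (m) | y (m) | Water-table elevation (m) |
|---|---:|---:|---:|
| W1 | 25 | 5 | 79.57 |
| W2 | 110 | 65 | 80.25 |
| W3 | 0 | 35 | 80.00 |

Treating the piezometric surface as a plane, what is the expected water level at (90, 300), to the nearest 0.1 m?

83.4 m

Taking W1 as reference: W2−W1 = (85, 60, +0.68); W3−W1 = (-25, 30, +0.43).
Determinant of the coordinate differences = 85·30 − (-25)·60 = 4050.
∂h/∂x = [(+0.68)·30 − (+0.43)·60] / 4050 = -0.001333
∂h/∂y = [85·(+0.43) − (-25)·(+0.68)] / 4050 = +0.01322
h(90, 300) = 79.57 + (-0.001333)·(65) + (+0.01322)·(295) = 79.57 -0.087 +3.901 = 83.384 m.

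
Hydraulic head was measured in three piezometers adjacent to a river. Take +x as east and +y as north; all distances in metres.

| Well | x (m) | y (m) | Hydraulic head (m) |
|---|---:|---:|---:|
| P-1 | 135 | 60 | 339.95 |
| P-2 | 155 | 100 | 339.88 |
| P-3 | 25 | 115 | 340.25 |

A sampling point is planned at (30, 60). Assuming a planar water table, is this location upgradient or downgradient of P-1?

Differences from P-1: to P-2 (Δx, Δy, Δh) = (20, 40, -0.07); to P-3 = (-110, 55, +0.30).
Determinant of the coordinate differences = 20·55 − (-110)·40 = 5500.
∂h/∂x = [(-0.07)·55 − (+0.30)·40] / 5500 = -0.002882
∂h/∂y = [20·(+0.30) − (-110)·(-0.07)] / 5500 = -0.0003091
Head at (30, 60) = 339.95 + (-0.002882)·(-105) + (-0.0003091)·(0) = 340.25 m.
That is higher than the 339.95 m at P-1, so the point is upgradient.

upgradient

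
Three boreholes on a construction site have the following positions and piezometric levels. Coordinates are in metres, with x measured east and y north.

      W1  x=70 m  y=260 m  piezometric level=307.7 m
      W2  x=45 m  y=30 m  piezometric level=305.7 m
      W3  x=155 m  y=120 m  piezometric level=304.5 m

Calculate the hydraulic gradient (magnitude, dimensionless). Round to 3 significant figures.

Taking W1 as reference: W2−W1 = (-25, -230, -2.0); W3−W1 = (85, -140, -3.2).
Determinant of the coordinate differences = (-25)·(-140) − 85·(-230) = 23050.
∂h/∂x = [(-2.0)·(-140) − (-3.2)·(-230)] / 23050 = -0.01978
∂h/∂y = [(-25)·(-3.2) − 85·(-2.0)] / 23050 = +0.01085
|∇h| = √(-0.01978² + 0.01085²) = 0.02256

0.0226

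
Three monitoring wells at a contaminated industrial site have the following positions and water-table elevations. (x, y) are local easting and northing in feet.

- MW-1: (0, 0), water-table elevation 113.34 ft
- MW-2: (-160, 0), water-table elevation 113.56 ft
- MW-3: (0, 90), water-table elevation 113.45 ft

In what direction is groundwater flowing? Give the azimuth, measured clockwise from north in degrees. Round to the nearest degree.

∂h/∂x = (113.56 − 113.34) / (-160 − 0) = -0.001375
∂h/∂y = (113.45 − 113.34) / (90 − 0) = +0.001222
Flow direction (−∇h) has components (+0.001375 E, -0.001222 N).
Azimuth = atan2(E, N) = atan2(+0.001375, -0.001222) = 131.6° ≈ 132°.

132°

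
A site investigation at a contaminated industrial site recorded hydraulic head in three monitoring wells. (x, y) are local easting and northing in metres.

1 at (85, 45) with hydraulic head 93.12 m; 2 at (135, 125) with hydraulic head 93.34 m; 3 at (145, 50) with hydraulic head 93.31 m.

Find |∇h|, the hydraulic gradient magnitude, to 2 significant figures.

0.0032

With h = a·x + b·y + c and 1 as origin, the differences give:
  50·a + 80·b = +0.22
  60·a + 5·b = +0.19
Eliminate b (×5 and ×80, subtract): -4550·a = -14.100 → a = ∂h/∂x = +0.003099
Back-substitute: b = ∂h/∂y = +0.0008132.
|∇h| = √(0.003099² + 0.0008132²) = 0.003204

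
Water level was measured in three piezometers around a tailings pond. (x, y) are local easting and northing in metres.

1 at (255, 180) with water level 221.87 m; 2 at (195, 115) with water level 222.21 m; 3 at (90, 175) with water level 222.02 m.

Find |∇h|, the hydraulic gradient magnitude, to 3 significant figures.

Three-point gradient (reference 1): Δ to 2 = (-60, -65, +0.34), Δ to 3 = (-165, -5, +0.15).
∂h/∂x = -0.0007722, ∂h/∂y = -0.004518 (det = -10425).
|∇h| = √(-0.0007722² + -0.004518²) = 0.004584

0.00458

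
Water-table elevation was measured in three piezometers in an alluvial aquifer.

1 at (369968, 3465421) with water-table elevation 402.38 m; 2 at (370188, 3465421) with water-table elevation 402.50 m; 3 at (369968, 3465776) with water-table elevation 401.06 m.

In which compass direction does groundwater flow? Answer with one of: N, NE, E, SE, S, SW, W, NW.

∂h/∂x = (402.50 − 402.38) / (370188 − 369968) = +0.0005455
∂h/∂y = (401.06 − 402.38) / (3465776 − 3465421) = -0.003718
Flow = −∇h = (-0.0005455 east, +0.003718 north), which points north.

N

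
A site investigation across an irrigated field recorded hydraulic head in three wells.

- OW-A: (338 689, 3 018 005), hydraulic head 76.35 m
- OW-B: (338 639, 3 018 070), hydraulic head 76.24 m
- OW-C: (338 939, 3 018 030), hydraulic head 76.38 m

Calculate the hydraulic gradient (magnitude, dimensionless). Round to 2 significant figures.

Three-point gradient (reference OW-A): Δ to OW-B = (-50, 65, -0.11), Δ to OW-C = (250, 25, +0.03).
∂h/∂x = +0.0002686, ∂h/∂y = -0.001486 (det = -17500).
|∇h| = √(0.0002686² + -0.001486²) = 0.00151

0.0015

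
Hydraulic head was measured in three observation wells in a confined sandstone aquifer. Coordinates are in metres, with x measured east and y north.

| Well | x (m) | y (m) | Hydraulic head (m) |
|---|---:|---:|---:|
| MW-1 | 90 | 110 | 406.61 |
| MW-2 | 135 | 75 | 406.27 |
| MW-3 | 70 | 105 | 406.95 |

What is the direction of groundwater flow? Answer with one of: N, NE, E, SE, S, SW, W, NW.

With h = a·x + b·y + c and MW-1 as origin, the differences give:
  45·a + (-35)·b = -0.34
  (-20)·a + (-5)·b = +0.34
Eliminate b (×(-5) and ×(-35), subtract): -925·a = 13.600 → a = ∂h/∂x = -0.01470
Back-substitute: b = ∂h/∂y = -0.009189.
Flow = −∇h = (+0.01470 east, +0.009189 north), which points northeast.

NE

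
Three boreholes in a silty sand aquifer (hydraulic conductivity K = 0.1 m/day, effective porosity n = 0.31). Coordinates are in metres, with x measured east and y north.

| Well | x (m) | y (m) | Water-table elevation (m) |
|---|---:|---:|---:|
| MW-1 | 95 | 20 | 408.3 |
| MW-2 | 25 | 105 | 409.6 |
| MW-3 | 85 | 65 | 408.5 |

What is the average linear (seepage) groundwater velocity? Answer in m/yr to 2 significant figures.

Taking MW-1 as reference: MW-2−MW-1 = (-70, 85, +1.3); MW-3−MW-1 = (-10, 45, +0.2).
Solve a·Δx + b·Δy = Δh: det = (-70)·45 − (-10)·85 = -2300.
∂h/∂x = [(+1.3)·45 − (+0.2)·85] / -2300 = -0.01804
∂h/∂y = [(-70)·(+0.2) − (-10)·(+1.3)] / -2300 = +0.0004348
|∇h| = √(-0.01804² + 0.0004348²) = 0.01805
Seepage velocity v = K·i/n = 0.1 × 0.01805 / 0.31 = 0.005823 m/day = 2.127 m/yr.

2.1 m/yr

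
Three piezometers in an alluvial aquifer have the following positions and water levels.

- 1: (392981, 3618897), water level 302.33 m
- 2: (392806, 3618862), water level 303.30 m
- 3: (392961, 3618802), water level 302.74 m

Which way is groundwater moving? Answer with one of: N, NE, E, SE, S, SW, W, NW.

With h = a·x + b·y + c and 1 as origin, the differences give:
  (-175)·a + (-35)·b = +0.97
  (-20)·a + (-95)·b = +0.41
Eliminate b (×(-95) and ×(-35), subtract): 15925·a = -77.800 → a = ∂h/∂x = -0.004885
Back-substitute: b = ∂h/∂y = -0.003287.
Flow = −∇h = (+0.004885 east, +0.003287 north), which points northeast.

NE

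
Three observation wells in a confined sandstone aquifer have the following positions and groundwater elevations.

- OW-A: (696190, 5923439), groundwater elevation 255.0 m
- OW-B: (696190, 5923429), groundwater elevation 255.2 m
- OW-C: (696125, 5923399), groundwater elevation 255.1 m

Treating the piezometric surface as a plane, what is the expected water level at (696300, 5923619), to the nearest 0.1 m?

252.6 m

With h = a·x + b·y + c and OW-A as origin, the differences give:
  0·a + (-10)·b = +0.2
  (-65)·a + (-40)·b = +0.1
Eliminate b (×(-40) and ×(-10), subtract): -650·a = -7.00 → a = ∂h/∂x = +0.01077
Back-substitute: b = ∂h/∂y = -0.02000.
h(696300, 5923619) = 255.0 + (+0.01077)·(110) + (-0.02000)·(180) = 255.0 +1.185 -3.600 = 252.585 m.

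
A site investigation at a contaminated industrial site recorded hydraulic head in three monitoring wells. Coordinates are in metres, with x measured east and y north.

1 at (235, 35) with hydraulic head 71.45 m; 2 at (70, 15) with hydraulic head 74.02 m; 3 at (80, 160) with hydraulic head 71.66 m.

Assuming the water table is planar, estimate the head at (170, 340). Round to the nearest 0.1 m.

67.7 m

Taking 1 as reference: 2−1 = (-165, -20, +2.57); 3−1 = (-155, 125, +0.21).
Determinant of the coordinate differences = (-165)·125 − (-155)·(-20) = -23725.
∂h/∂x = [(+2.57)·125 − (+0.21)·(-20)] / -23725 = -0.01372
∂h/∂y = [(-165)·(+0.21) − (-155)·(+2.57)] / -23725 = -0.01533
h(170, 340) = 71.45 + (-0.01372)·(-65) + (-0.01533)·(305) = 71.45 +0.892 -4.676 = 67.666 m.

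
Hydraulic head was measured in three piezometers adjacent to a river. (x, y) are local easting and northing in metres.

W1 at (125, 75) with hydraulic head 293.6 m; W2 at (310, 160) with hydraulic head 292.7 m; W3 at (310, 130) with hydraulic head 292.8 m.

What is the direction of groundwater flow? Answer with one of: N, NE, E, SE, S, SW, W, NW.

NE

Taking W1 as reference: W2−W1 = (185, 85, -0.9); W3−W1 = (185, 55, -0.8).
Solve a·Δx + b·Δy = Δh: det = 185·55 − 185·85 = -5550.
∂h/∂x = [(-0.9)·55 − (-0.8)·85] / -5550 = -0.003333
∂h/∂y = [185·(-0.8) − 185·(-0.9)] / -5550 = -0.003333
Flow = −∇h = (+0.003333 east, +0.003333 north), which points northeast.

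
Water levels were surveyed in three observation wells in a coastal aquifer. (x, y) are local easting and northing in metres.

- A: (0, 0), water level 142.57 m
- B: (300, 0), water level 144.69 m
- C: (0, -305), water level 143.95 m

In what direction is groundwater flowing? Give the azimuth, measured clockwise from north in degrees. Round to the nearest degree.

∂h/∂x = (144.69 − 142.57) / (300 − 0) = +0.007067
∂h/∂y = (143.95 − 142.57) / (-305 − 0) = -0.004525
Flow direction (−∇h) has components (-0.007067 E, +0.004525 N).
Azimuth = atan2(E, N) = atan2(-0.007067, +0.004525) = 302.6° ≈ 303°.

303°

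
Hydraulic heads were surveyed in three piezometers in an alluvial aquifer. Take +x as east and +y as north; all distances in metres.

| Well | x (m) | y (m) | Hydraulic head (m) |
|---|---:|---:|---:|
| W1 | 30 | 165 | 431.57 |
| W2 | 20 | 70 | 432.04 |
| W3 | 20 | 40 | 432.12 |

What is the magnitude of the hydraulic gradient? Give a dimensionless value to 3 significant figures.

0.0218

Differences from W1: to W2 (Δx, Δy, Δh) = (-10, -95, +0.47); to W3 = (-10, -125, +0.55).
Determinant of the coordinate differences = (-10)·(-125) − (-10)·(-95) = 300.
∂h/∂x = [(+0.47)·(-125) − (+0.55)·(-95)] / 300 = -0.02167
∂h/∂y = [(-10)·(+0.55) − (-10)·(+0.47)] / 300 = -0.002667
|∇h| = √(-0.02167² + -0.002667²) = 0.02183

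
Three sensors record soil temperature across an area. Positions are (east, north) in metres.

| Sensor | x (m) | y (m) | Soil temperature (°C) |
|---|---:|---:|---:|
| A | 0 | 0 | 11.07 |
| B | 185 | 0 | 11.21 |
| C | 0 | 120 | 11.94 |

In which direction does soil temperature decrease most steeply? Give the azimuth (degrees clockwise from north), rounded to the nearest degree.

186°

∂T/∂x = (11.21 − 11.07) / (185 − 0) = +0.0007568
∂T/∂y = (11.94 − 11.07) / (120 − 0) = +0.007250
Steepest decrease is along −∇f: components (-0.0007568 E, -0.007250 N).
Azimuth = atan2(-0.0007568, -0.007250) = 186.0° ≈ 186°.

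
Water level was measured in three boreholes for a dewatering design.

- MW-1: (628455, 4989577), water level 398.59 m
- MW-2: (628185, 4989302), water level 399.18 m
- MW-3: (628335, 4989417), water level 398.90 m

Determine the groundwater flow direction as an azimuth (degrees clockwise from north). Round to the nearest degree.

035°

With h = a·x + b·y + c and MW-1 as origin, the differences give:
  (-270)·a + (-275)·b = +0.59
  (-120)·a + (-160)·b = +0.31
Eliminate b (×(-160) and ×(-275), subtract): 10200·a = -9.150 → a = ∂h/∂x = -0.0008971
Back-substitute: b = ∂h/∂y = -0.001265.
Flow direction (−∇h) has components (+0.0008971 E, +0.001265 N).
Azimuth = atan2(E, N) = atan2(+0.0008971, +0.001265) = 35.3° ≈ 035°.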